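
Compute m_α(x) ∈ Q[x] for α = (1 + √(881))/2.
m_α(x) = x^2 - x - 220

From 2α - 1 = √(881), squaring gives (2α - 1)^2 = 881, i.e. 4α^2 - 4α + 1 = 881, so α^2 - α + (1 - 881)/4 = 0. Since 881 ≡ 1 (mod 4), (1 - 881)/4 = -220 ∈ Z. The polynomial x^2 - x - 220 has discriminant 1 - 4·(-220) = 881, which is not a perfect square in Q (d = 881 is squarefree and ≠ 1), so x^2 - x - 220 is irreducible over Q. It is the minimal polynomial of α.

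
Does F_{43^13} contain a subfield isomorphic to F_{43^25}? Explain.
No: F_{43^25} is not a subfield of F_{43^13}

F_{p^m} embeds in F_{p^n} iff m | n. Here 25 ∤ 13 (since 13 = 0·25 + 13 with remainder 13 ≠ 0), so F_{43^25} is not a subfield of F_{43^13}. Equivalently: if it were, the tower law would give 25 = [F_{43^25}:F_43] dividing [F_{43^13}:F_43] = 13, contradiction.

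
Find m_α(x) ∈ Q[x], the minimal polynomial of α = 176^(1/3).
m_α(x) = x^3 - 176

α satisfies α^3 = 176, so x^3 - 176 annihilates α. By the rational root test, a rational root p/q (in lowest terms) of x^3 - 176 would satisfy p^3 = 176 q^3, forcing q = 1 and p^3 = 176; but 176 is not a perfect cube, contradiction. A monic cubic over Q with no rational root is irreducible (any nontrivial factorization would include a linear factor). Hence x^3 - 176 is the minimal polynomial of α, and in particular [Q(α):Q] = 3.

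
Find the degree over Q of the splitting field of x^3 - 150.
[K : Q] = 6

The roots of x^3 - 150 are ∛150, ω∛150, ω^2∛150 where ω = e^(2πi/3) is a primitive cube root of unity, so K = Q(∛150, ω). Now [Q(∛150):Q] = 3 (since 150 is not a perfect cube, x^3 - 150 is irreducible) and [Q(ω):Q] = 2. Both 2 and 3 divide [K:Q], and [K:Q] ≤ 3·2 = 6, so [K:Q] = 6. (Equivalently: Q(∛150) ⊂ R but ω ∉ R, so [K : Q(∛150)] = 2.)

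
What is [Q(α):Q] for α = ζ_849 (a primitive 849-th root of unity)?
[Q(α):Q] = 564

The minimal polynomial of ζ_849 over Q is the 849-th cyclotomic polynomial Φ_849(x), which is irreducible over Q and has degree φ(849) = 564. Hence [Q(α):Q] = φ(849) = 564.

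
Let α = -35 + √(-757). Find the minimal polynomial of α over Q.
m_α(x) = x^2 + 70x + 1982

From α + 35 = √(-757), squaring gives (α + 35)^2 = -757, i.e. α^2 + 70α + 1225 = -757, so α^2 + 70α + 1982 = 0. The discriminant of x^2 + 70x + 1982 is (70)^2 - 4·(1982) = 4900 - 7928 = -3028, and 4·(-757) is not a perfect square in Q since -757 is squarefree and ≠ 1. Hence x^2 + 70x + 1982 is irreducible over Q and is the minimal polynomial of α.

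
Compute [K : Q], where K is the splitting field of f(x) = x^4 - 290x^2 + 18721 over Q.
[K : Q] = 4

Solving the quadratic in x^2: x^2 = (290 ± √(290^2 - 4·18721))/2 = (290 ± √9216)/2 = (290 ± 96)/2, giving x^2 = 193 or x^2 = 97. So f(x) = (x^2 - 193)(x^2 - 97) and the roots of f are ±√193, ±√97. Hence the splitting field is K = Q(√193, √97). Since 193 and 97 are distinct squarefree integers > 1, their product 18721 is not a perfect square, so √97 ∉ Q(√193). By the tower law [K:Q] = [Q(√193,√97):Q(√193)] · [Q(√193):Q] = 2 · 2 = 4.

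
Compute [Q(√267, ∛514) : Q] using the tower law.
[Q(√267, ∛514) : Q] = 6

Let L = Q(√267, ∛514). Since Q(√267) ⊂ L and [Q(√267):Q] = 2, the tower law gives 2 | [L:Q]. Likewise Q(∛514) ⊂ L with [Q(∛514):Q] = 3 (because 514 is not a perfect cube), so 3 | [L:Q]. As gcd(2,3) = 1, [L:Q] is divisible by 6. Conversely L is generated over Q by √267 and ∛514, so [L:Q] ≤ 2·3 = 6. Therefore [Q(√267, ∛514) : Q] = 6.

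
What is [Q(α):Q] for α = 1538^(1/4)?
[Q(α):Q] = 4

α is a root of x^4 - 1538. By Eisenstein's criterion at the prime p = 2 (which divides the constant term 1538 but p^2 = 4 does not, since 1538 is squarefree), x^4 - 1538 is irreducible over Q. Hence [Q(α):Q] = 4.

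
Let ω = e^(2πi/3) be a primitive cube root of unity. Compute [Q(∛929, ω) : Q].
[Q(∛929, ω) : Q] = 6

[Q(∛929):Q] = 3 (min poly x^3 - 929, irreducible since 929 is not a perfect cube). [Q(ω):Q] = 2 (min poly x^2 + x + 1). Since Q(∛929) ⊂ R and ω ∉ R, we have ω ∉ Q(∛929), so x^2 + x + 1 remains irreducible over Q(∛929) and [Q(∛929, ω) : Q(∛929)] = 2. By the tower law, [Q(∛929, ω) : Q] = 3 · 2 = 6. (In fact Q(∛929, ω) is the splitting field of x^3 - 929 over Q.)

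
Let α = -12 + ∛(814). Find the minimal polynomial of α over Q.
m_α(x) = x^3 + 36x^2 + 432x + 914

Set β = α + 12 = ∛(814), so β^3 = 814. Then (α + 12)^3 - 814 = 0, i.e. α is a root of g(x) = (x + 12)^3 - 814 = x^3 + 36x^2 + 432x + 914. Since g(x) = h(x + 12) where h(x) = x^3 - 814, and h is irreducible over Q (because 814 is not a perfect cube, so h has no rational root, and a monic cubic with no rational root is irreducible), g is also irreducible (irreducibility is preserved under the substitution x → x + 12). Hence m_α(x) = x^3 + 36x^2 + 432x + 914.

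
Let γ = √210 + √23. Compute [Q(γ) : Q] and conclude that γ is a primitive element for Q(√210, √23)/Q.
[Q(γ) : Q] = 4 (equivalently, Q(γ) = Q(√210, √23))

Obviously Q(γ) ⊆ Q(√210, √23), and [Q(√210, √23):Q] = 4 (since 210, 23 are distinct squarefree integers > 1 with 4830 not a perfect square). To show equality we compute the minimal polynomial of γ. From γ = √210 + √23: γ^2 = 210 + 2√(4830) + 23 = 233 + 2√(4830), so γ^2 - 233 = 2√(4830); squaring, (γ^2 - 233)^2 = 4·4830, i.e. γ^4 - 466γ^2 + 54289 - 19320 = 0, i.e. γ^4 - 466γ^2 + 34969 = 0. So γ is a root of x^4 - 466x^2 + 34969. This polynomial is irreducible over Q: it has no rational root (each ±√210 ± √23 is irrational), and any factorization into two quadratics over Q would force √(4830) ∈ Q (pairing opposite roots) or √210, √23 ∈ Q (other pairings), all impossible. Hence [Q(γ):Q] = 4 = [Q(√210, √23):Q], so Q(γ) = Q(√210, √23).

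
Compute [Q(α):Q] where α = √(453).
[Q(α):Q] = 2

[Q(α):Q] equals the degree of the minimal polynomial of α. Here α^2 = 453 and x^2 - 453 is irreducible (d = 453 is squarefree, ≠ 1, hence not a square), so deg(m_α) = 2. Thus [Q(α):Q] = 2.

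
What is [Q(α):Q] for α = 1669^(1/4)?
[Q(α):Q] = 4

α is a root of x^4 - 1669. By Eisenstein's criterion at the prime p = 1669 (which divides the constant term 1669 but p^2 = 2785561 does not, since 1669 is squarefree), x^4 - 1669 is irreducible over Q. Hence [Q(α):Q] = 4.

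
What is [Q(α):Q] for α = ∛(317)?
[Q(α):Q] = 3

The minimal polynomial of α is x^3 - 317, irreducible over Q since 317 is not a perfect cube (so x^3 - 317 has no rational root). Hence [Q(α):Q] = deg(m_α) = 3.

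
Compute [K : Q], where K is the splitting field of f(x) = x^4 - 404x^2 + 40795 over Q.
[K : Q] = 4

Solving the quadratic in x^2: x^2 = (404 ± √(404^2 - 4·40795))/2 = (404 ± √36)/2 = (404 ± 6)/2, giving x^2 = 205 or x^2 = 199. So f(x) = (x^2 - 205)(x^2 - 199) and the roots of f are ±√205, ±√199. Hence the splitting field is K = Q(√205, √199). Since 205 and 199 are distinct squarefree integers > 1, their product 40795 is not a perfect square, so √199 ∉ Q(√205). By the tower law [K:Q] = [Q(√205,√199):Q(√205)] · [Q(√205):Q] = 2 · 2 = 4.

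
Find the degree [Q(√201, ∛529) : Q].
[Q(√201, ∛529) : Q] = 6

Let L = Q(√201, ∛529). Since Q(√201) ⊂ L and [Q(√201):Q] = 2, the tower law gives 2 | [L:Q]. Likewise Q(∛529) ⊂ L with [Q(∛529):Q] = 3 (because 529 is not a perfect cube), so 3 | [L:Q]. As gcd(2,3) = 1, [L:Q] is divisible by 6. Conversely L is generated over Q by √201 and ∛529, so [L:Q] ≤ 2·3 = 6. Therefore [Q(√201, ∛529) : Q] = 6.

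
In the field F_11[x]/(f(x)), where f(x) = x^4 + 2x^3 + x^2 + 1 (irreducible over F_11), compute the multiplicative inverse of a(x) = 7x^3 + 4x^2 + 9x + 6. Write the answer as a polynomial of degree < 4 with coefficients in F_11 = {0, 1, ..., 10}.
a(x)^(-1) ≡ 7x^3 + 2x^2 + 5x + 10 (mod f(x))

Since f is irreducible over F_11, F_11[x]/(f) is a field and a(x) ≠ 0 has an inverse. Apply the extended Euclidean algorithm to f(x) and a(x) in F_11[x]: f(x) = (8x + 2)·a(x) + (9x^2);  a(x) = (2x + 9)·(9x^2) + (9x + 6);  (9x^2) = (x + 3)·(9x + 6) + (4). The last nonzero remainder is the constant 4 = gcd(f, a) in F_11. Back-substituting through the division chain expresses 4 = s(x)·a(x) + t(x)·f(x) with s(x) ≡ 6x^3 + 8x^2 + 9x + 7 (mod f), so (6x^3 + 8x^2 + 9x + 7)·a(x) ≡ 4 (mod f). Multiplying by 4^(-1) ≡ 3 in F_11 gives a(x)^(-1) ≡ 3·(6x^3 + 8x^2 + 9x + 7) ≡ 7x^3 + 2x^2 + 5x + 10 (mod f). Check: (7x^3 + 4x^2 + 9x + 6)·(7x^3 + 2x^2 + 5x + 10) = 5x^6 + 9x^5 + 7x^4 + 7x^3 + 9x^2 + 10x + 5 ≡ 1 (mod x^4 + 2x^3 + x^2 + 1).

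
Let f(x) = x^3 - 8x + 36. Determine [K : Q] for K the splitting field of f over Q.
[K : Q] = 6

By the rational root test, any rational root of the monic integer polynomial f(x) = x^3 - 8x + 36 must be an integer dividing the constant term 36, i.e. one of ±{1, 2, 3, 4, 6, 9, 12, 18, 36}. Evaluating: f(1) = 29, f(-1) = 43, f(2) = 28, f(-2) = 44, f(3) = 39, f(-3) = 33, f(4) = 68, f(-4) = 4, f(6) = 204, f(-6) = -132, f(9) = 693, f(-9) = -621, f(12) = 1668, f(-12) = -1596, f(18) = 5724, f(-18) = -5652, f(36) = 46404, f(-36) = -46332; none is 0, so f has no rational root and is therefore irreducible over Q (a cubic with no linear factor over a field is irreducible). For an irreducible cubic, the Galois group is A_3 or S_3 according as the discriminant disc(f) = -4a^3 - 27b^2 = -4·(-8)^3 - 27·(36)^2 = -32944 is or is not a square in Q. Here disc(f) = -32944 is not a perfect square in Q, so the Galois group of f over Q is not contained in A_3 and must be all of S_3. The splitting field has degree |S_3| = 6 over Q, so [K : Q] = 6.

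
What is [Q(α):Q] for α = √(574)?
[Q(α):Q] = 2

[Q(α):Q] equals the degree of the minimal polynomial of α. Here α^2 = 574 and x^2 - 574 is irreducible (d = 574 is squarefree, ≠ 1, hence not a square), so deg(m_α) = 2. Thus [Q(α):Q] = 2.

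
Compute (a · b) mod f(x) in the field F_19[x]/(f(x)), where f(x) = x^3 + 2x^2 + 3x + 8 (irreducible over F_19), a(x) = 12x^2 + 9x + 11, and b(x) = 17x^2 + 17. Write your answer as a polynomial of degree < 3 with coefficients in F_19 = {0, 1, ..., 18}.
a · b ≡ 4x^2 + 8x + 4 (mod f(x))

Multiply in F_19[x]: a(x)·b(x) = (12x^2 + 9x + 11)·(17x^2 + 17) = 14x^4 + x^3 + 11x^2 + x + 16. This has degree ≥ 3, so divide by f(x) over F_19: 14x^4 + x^3 + 11x^2 + x + 16 = (14x + 11)·(x^3 + 2x^2 + 3x + 8) + (4x^2 + 8x + 4). Hence a·b ≡ 4x^2 + 8x + 4 (mod f). (F_19[x]/(f) is a field with 19^3 = 6859 elements since f is irreducible of degree 3.)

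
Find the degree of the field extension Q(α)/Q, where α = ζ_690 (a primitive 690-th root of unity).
[Q(α):Q] = 176

The minimal polynomial of ζ_690 over Q is the 690-th cyclotomic polynomial Φ_690(x), which is irreducible over Q and has degree φ(690) = 176. Hence [Q(α):Q] = φ(690) = 176.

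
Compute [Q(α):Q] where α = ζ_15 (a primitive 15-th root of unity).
[Q(α):Q] = 8

The minimal polynomial of ζ_15 over Q is the 15-th cyclotomic polynomial Φ_15(x), which is irreducible over Q and has degree φ(15) = 8. Hence [Q(α):Q] = φ(15) = 8.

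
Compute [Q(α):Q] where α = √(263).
[Q(α):Q] = 2

[Q(α):Q] equals the degree of the minimal polynomial of α. Here α^2 = 263 and x^2 - 263 is irreducible (d = 263 is squarefree, ≠ 1, hence not a square), so deg(m_α) = 2. Thus [Q(α):Q] = 2.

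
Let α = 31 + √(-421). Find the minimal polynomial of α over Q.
m_α(x) = x^2 - 62x + 1382

From α - 31 = √(-421), squaring gives (α - 31)^2 = -421, i.e. α^2 - 62α + 961 = -421, so α^2 - 62α + 1382 = 0. The discriminant of x^2 - 62x + 1382 is (-62)^2 - 4·(1382) = 3844 - 5528 = -1684, and 4·(-421) is not a perfect square in Q since -421 is squarefree and ≠ 1. Hence x^2 - 62x + 1382 is irreducible over Q and is the minimal polynomial of α.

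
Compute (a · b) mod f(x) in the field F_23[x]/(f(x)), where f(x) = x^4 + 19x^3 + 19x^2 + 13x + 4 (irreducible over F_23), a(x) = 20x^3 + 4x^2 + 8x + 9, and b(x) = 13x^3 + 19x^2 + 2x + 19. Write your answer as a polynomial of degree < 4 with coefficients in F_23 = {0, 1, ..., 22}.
a · b ≡ 17x^3 + 8x^2 + 5x + 7 (mod f(x))

Multiply in F_23[x]: a(x)·b(x) = (20x^3 + 4x^2 + 8x + 9)·(13x^3 + 19x^2 + 2x + 19) = 7x^6 + 18x^5 + 13x^4 + 13x^3 + 10x^2 + 9x + 10. This has degree ≥ 4, so divide by f(x) over F_23: 7x^6 + 18x^5 + 13x^4 + 13x^3 + 10x^2 + 9x + 10 = (7x^2 + 18)·(x^4 + 19x^3 + 19x^2 + 13x + 4) + (17x^3 + 8x^2 + 5x + 7). Hence a·b ≡ 17x^3 + 8x^2 + 5x + 7 (mod f). (F_23[x]/(f) is a field with 23^4 = 279841 elements since f is irreducible of degree 4.)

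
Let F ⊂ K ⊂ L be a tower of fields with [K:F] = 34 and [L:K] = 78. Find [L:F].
[L:F] = 2652

The tower law says that for any tower of field extensions F ⊂ K ⊂ L with finite degrees, [L:F] = [L:K] · [K:F]. Here this gives [L:F] = 78 · 34 = 2652.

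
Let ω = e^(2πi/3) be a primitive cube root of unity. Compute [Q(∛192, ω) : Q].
[Q(∛192, ω) : Q] = 6

[Q(∛192):Q] = 3 (min poly x^3 - 192, irreducible since 192 is not a perfect cube). [Q(ω):Q] = 2 (min poly x^2 + x + 1). Since Q(∛192) ⊂ R and ω ∉ R, we have ω ∉ Q(∛192), so x^2 + x + 1 remains irreducible over Q(∛192) and [Q(∛192, ω) : Q(∛192)] = 2. By the tower law, [Q(∛192, ω) : Q] = 3 · 2 = 6. (In fact Q(∛192, ω) is the splitting field of x^3 - 192 over Q.)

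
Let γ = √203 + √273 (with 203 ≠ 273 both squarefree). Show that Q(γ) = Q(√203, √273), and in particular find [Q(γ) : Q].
[Q(γ) : Q] = 4 (equivalently, Q(γ) = Q(√203, √273))

Obviously Q(γ) ⊆ Q(√203, √273), and [Q(√203, √273):Q] = 4 (since 203, 273 are distinct squarefree integers > 1 with 55419 not a perfect square). To show equality we compute the minimal polynomial of γ. From γ = √203 + √273: γ^2 = 203 + 2√(55419) + 273 = 476 + 2√(55419), so γ^2 - 476 = 2√(55419); squaring, (γ^2 - 476)^2 = 4·55419, i.e. γ^4 - 952γ^2 + 226576 - 221676 = 0, i.e. γ^4 - 952γ^2 + 4900 = 0. So γ is a root of x^4 - 952x^2 + 4900. This polynomial is irreducible over Q: it has no rational root (each ±√203 ± √273 is irrational), and any factorization into two quadratics over Q would force √(55419) ∈ Q (pairing opposite roots) or √203, √273 ∈ Q (other pairings), all impossible. Hence [Q(γ):Q] = 4 = [Q(√203, √273):Q], so Q(γ) = Q(√203, √273).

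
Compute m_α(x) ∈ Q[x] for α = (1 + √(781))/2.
m_α(x) = x^2 - x - 195

From 2α - 1 = √(781), squaring gives (2α - 1)^2 = 781, i.e. 4α^2 - 4α + 1 = 781, so α^2 - α + (1 - 781)/4 = 0. Since 781 ≡ 1 (mod 4), (1 - 781)/4 = -195 ∈ Z. The polynomial x^2 - x - 195 has discriminant 1 - 4·(-195) = 781, which is not a perfect square in Q (d = 781 is squarefree and ≠ 1), so x^2 - x - 195 is irreducible over Q. It is the minimal polynomial of α.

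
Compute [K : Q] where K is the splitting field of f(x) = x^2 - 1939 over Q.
[K : Q] = 2

f(x) = x^2 - 1939 factors as (x - √1939)(x + √1939). The splitting field is K = Q(√1939). Since 1939 is squarefree and > 1, it is not a perfect square, so x^2 - 1939 is irreducible over Q and [Q(√1939) : Q] = 2. Hence [K : Q] = 2.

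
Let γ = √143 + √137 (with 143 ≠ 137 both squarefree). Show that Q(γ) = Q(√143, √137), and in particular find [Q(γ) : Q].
[Q(γ) : Q] = 4 (equivalently, Q(γ) = Q(√143, √137))

Obviously Q(γ) ⊆ Q(√143, √137), and [Q(√143, √137):Q] = 4 (since 143, 137 are distinct squarefree integers > 1 with 19591 not a perfect square). To show equality we compute the minimal polynomial of γ. From γ = √143 + √137: γ^2 = 143 + 2√(19591) + 137 = 280 + 2√(19591), so γ^2 - 280 = 2√(19591); squaring, (γ^2 - 280)^2 = 4·19591, i.e. γ^4 - 560γ^2 + 78400 - 78364 = 0, i.e. γ^4 - 560γ^2 + 36 = 0. So γ is a root of x^4 - 560x^2 + 36. This polynomial is irreducible over Q: it has no rational root (each ±√143 ± √137 is irrational), and any factorization into two quadratics over Q would force √(19591) ∈ Q (pairing opposite roots) or √143, √137 ∈ Q (other pairings), all impossible. Hence [Q(γ):Q] = 4 = [Q(√143, √137):Q], so Q(γ) = Q(√143, √137).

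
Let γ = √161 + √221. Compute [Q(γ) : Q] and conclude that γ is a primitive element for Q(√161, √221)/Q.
[Q(γ) : Q] = 4 (equivalently, Q(γ) = Q(√161, √221))

Obviously Q(γ) ⊆ Q(√161, √221), and [Q(√161, √221):Q] = 4 (since 161, 221 are distinct squarefree integers > 1 with 35581 not a perfect square). To show equality we compute the minimal polynomial of γ. From γ = √161 + √221: γ^2 = 161 + 2√(35581) + 221 = 382 + 2√(35581), so γ^2 - 382 = 2√(35581); squaring, (γ^2 - 382)^2 = 4·35581, i.e. γ^4 - 764γ^2 + 145924 - 142324 = 0, i.e. γ^4 - 764γ^2 + 3600 = 0. So γ is a root of x^4 - 764x^2 + 3600. This polynomial is irreducible over Q: it has no rational root (each ±√161 ± √221 is irrational), and any factorization into two quadratics over Q would force √(35581) ∈ Q (pairing opposite roots) or √161, √221 ∈ Q (other pairings), all impossible. Hence [Q(γ):Q] = 4 = [Q(√161, √221):Q], so Q(γ) = Q(√161, √221).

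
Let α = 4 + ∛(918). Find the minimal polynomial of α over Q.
m_α(x) = x^3 - 12x^2 + 48x - 982

Set β = α - 4 = ∛(918), so β^3 = 918. Then (α - 4)^3 - 918 = 0, i.e. α is a root of g(x) = (x - 4)^3 - 918 = x^3 - 12x^2 + 48x - 982. Since g(x) = h(x - 4) where h(x) = x^3 - 918, and h is irreducible over Q (because 918 is not a perfect cube, so h has no rational root, and a monic cubic with no rational root is irreducible), g is also irreducible (irreducibility is preserved under the substitution x → x - 4). Hence m_α(x) = x^3 - 12x^2 + 48x - 982.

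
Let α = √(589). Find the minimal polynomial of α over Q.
m_α(x) = x^2 - 589

α satisfies α^2 - 589 = 0, so x^2 - 589 annihilates α. Since d = 589 is squarefree and ≠ 1, it is not a perfect square in Q, so x^2 - 589 has no rational root and is therefore irreducible over Q (a degree-2 polynomial over a field is irreducible iff it has no root). Hence m_α(x) = x^2 - 589.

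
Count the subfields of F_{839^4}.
F_{839^4} has 3 subfields

The subfields of F_{p^n} are exactly the fields F_{p^d} for d | n (each is the fixed field of the unique index-d subgroup of Gal(F_{p^n}/F_p) ≅ Z/nZ). The divisors of n = 4 are {1, 2, 4}, giving 3 subfields: F_{839^1}, F_{839^2}, F_{839^4}.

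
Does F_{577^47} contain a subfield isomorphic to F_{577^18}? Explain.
No: F_{577^18} is not a subfield of F_{577^47}

F_{p^m} embeds in F_{p^n} iff m | n. Here 18 ∤ 47 (since 47 = 2·18 + 11 with remainder 11 ≠ 0), so F_{577^18} is not a subfield of F_{577^47}. Equivalently: if it were, the tower law would give 18 = [F_{577^18}:F_577] dividing [F_{577^47}:F_577] = 47, contradiction.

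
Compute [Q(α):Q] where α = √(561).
[Q(α):Q] = 2

[Q(α):Q] equals the degree of the minimal polynomial of α. Here α^2 = 561 and x^2 - 561 is irreducible (d = 561 is squarefree, ≠ 1, hence not a square), so deg(m_α) = 2. Thus [Q(α):Q] = 2.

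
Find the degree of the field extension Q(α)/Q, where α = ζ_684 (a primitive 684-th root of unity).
[Q(α):Q] = 216

The minimal polynomial of ζ_684 over Q is the 684-th cyclotomic polynomial Φ_684(x), which is irreducible over Q and has degree φ(684) = 216. Hence [Q(α):Q] = φ(684) = 216.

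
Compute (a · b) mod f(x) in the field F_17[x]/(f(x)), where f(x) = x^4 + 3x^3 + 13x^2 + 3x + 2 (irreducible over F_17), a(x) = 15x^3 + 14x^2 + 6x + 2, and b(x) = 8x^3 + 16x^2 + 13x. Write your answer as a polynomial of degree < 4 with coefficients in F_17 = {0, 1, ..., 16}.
a · b ≡ 15x^3 + 4x^2 + 2x + 13 (mod f(x))

Multiply in F_17[x]: a(x)·b(x) = (15x^3 + 14x^2 + 6x + 2)·(8x^3 + 16x^2 + 13x) = x^6 + 12x^5 + 8x^4 + 5x^3 + 8x^2 + 9x. This has degree ≥ 4, so divide by f(x) over F_17: x^6 + 12x^5 + 8x^4 + 5x^3 + 8x^2 + 9x = (x^2 + 9x + 2)·(x^4 + 3x^3 + 13x^2 + 3x + 2) + (15x^3 + 4x^2 + 2x + 13). Hence a·b ≡ 15x^3 + 4x^2 + 2x + 13 (mod f). (F_17[x]/(f) is a field with 17^4 = 83521 elements since f is irreducible of degree 4.)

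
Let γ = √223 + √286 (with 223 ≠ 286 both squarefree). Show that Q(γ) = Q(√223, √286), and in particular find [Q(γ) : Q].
[Q(γ) : Q] = 4 (equivalently, Q(γ) = Q(√223, √286))

Obviously Q(γ) ⊆ Q(√223, √286), and [Q(√223, √286):Q] = 4 (since 223, 286 are distinct squarefree integers > 1 with 63778 not a perfect square). To show equality we compute the minimal polynomial of γ. From γ = √223 + √286: γ^2 = 223 + 2√(63778) + 286 = 509 + 2√(63778), so γ^2 - 509 = 2√(63778); squaring, (γ^2 - 509)^2 = 4·63778, i.e. γ^4 - 1018γ^2 + 259081 - 255112 = 0, i.e. γ^4 - 1018γ^2 + 3969 = 0. So γ is a root of x^4 - 1018x^2 + 3969. This polynomial is irreducible over Q: it has no rational root (each ±√223 ± √286 is irrational), and any factorization into two quadratics over Q would force √(63778) ∈ Q (pairing opposite roots) or √223, √286 ∈ Q (other pairings), all impossible. Hence [Q(γ):Q] = 4 = [Q(√223, √286):Q], so Q(γ) = Q(√223, √286).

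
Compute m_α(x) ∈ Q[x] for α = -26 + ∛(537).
m_α(x) = x^3 + 78x^2 + 2028x + 17039

Set β = α + 26 = ∛(537), so β^3 = 537. Then (α + 26)^3 - 537 = 0, i.e. α is a root of g(x) = (x + 26)^3 - 537 = x^3 + 78x^2 + 2028x + 17039. Since g(x) = h(x + 26) where h(x) = x^3 - 537, and h is irreducible over Q (because 537 is not a perfect cube, so h has no rational root, and a monic cubic with no rational root is irreducible), g is also irreducible (irreducibility is preserved under the substitution x → x + 26). Hence m_α(x) = x^3 + 78x^2 + 2028x + 17039.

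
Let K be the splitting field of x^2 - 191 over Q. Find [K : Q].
[K : Q] = 2

f(x) = x^2 - 191 factors as (x - √191)(x + √191). The splitting field is K = Q(√191). Since 191 is squarefree and > 1, it is not a perfect square, so x^2 - 191 is irreducible over Q and [Q(√191) : Q] = 2. Hence [K : Q] = 2.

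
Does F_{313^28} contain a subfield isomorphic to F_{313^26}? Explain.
No: F_{313^26} is not a subfield of F_{313^28}

F_{p^m} embeds in F_{p^n} iff m | n. Here 26 ∤ 28 (since 28 = 1·26 + 2 with remainder 2 ≠ 0), so F_{313^26} is not a subfield of F_{313^28}. Equivalently: if it were, the tower law would give 26 = [F_{313^26}:F_313] dividing [F_{313^28}:F_313] = 28, contradiction.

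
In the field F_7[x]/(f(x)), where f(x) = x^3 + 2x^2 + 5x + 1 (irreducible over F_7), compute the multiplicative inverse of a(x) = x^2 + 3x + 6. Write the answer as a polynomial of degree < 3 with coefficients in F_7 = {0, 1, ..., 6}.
a(x)^(-1) ≡ 3x^2 + 6x + 4 (mod f(x))

Since f is irreducible over F_7, F_7[x]/(f) is a field and a(x) ≠ 0 has an inverse. Apply the extended Euclidean algorithm to f(x) and a(x) in F_7[x]: f(x) = (x + 6)·a(x) + (2x);  a(x) = (4x + 5)·(2x) + (6). The last nonzero remainder is the constant 6 = gcd(f, a) in F_7. Back-substituting through the division chain expresses 6 = s(x)·a(x) + t(x)·f(x) with s(x) ≡ 4x^2 + x + 3 (mod f), so (4x^2 + x + 3)·a(x) ≡ 6 (mod f). Multiplying by 6^(-1) ≡ 6 in F_7 gives a(x)^(-1) ≡ 6·(4x^2 + x + 3) ≡ 3x^2 + 6x + 4 (mod f). Check: (x^2 + 3x + 6)·(3x^2 + 6x + 4) = 3x^4 + x^3 + 5x^2 + 6x + 3 ≡ 1 (mod x^3 + 2x^2 + 5x + 1).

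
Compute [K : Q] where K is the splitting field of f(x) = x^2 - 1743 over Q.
[K : Q] = 2

f(x) = x^2 - 1743 factors as (x - √1743)(x + √1743). The splitting field is K = Q(√1743). Since 1743 is squarefree and > 1, it is not a perfect square, so x^2 - 1743 is irreducible over Q and [Q(√1743) : Q] = 2. Hence [K : Q] = 2.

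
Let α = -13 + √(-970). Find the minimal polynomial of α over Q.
m_α(x) = x^2 + 26x + 1139

From α + 13 = √(-970), squaring gives (α + 13)^2 = -970, i.e. α^2 + 26α + 169 = -970, so α^2 + 26α + 1139 = 0. The discriminant of x^2 + 26x + 1139 is (26)^2 - 4·(1139) = 676 - 4556 = -3880, and 4·(-970) is not a perfect square in Q since -970 is squarefree and ≠ 1. Hence x^2 + 26x + 1139 is irreducible over Q and is the minimal polynomial of α.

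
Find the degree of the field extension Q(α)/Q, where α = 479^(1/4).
[Q(α):Q] = 4

α is a root of x^4 - 479. By Eisenstein's criterion at the prime p = 479 (which divides the constant term 479 but p^2 = 229441 does not, since 479 is squarefree), x^4 - 479 is irreducible over Q. Hence [Q(α):Q] = 4.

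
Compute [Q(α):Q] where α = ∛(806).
[Q(α):Q] = 3

The minimal polynomial of α is x^3 - 806, irreducible over Q since 806 is not a perfect cube (so x^3 - 806 has no rational root). Hence [Q(α):Q] = deg(m_α) = 3.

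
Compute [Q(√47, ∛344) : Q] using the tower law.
[Q(√47, ∛344) : Q] = 6

Let L = Q(√47, ∛344). Since Q(√47) ⊂ L and [Q(√47):Q] = 2, the tower law gives 2 | [L:Q]. Likewise Q(∛344) ⊂ L with [Q(∛344):Q] = 3 (because 344 is not a perfect cube), so 3 | [L:Q]. As gcd(2,3) = 1, [L:Q] is divisible by 6. Conversely L is generated over Q by √47 and ∛344, so [L:Q] ≤ 2·3 = 6. Therefore [Q(√47, ∛344) : Q] = 6.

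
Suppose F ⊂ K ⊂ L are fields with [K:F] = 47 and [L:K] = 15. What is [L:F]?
[L:F] = 705

The tower law says that for any tower of field extensions F ⊂ K ⊂ L with finite degrees, [L:F] = [L:K] · [K:F]. Here this gives [L:F] = 15 · 47 = 705.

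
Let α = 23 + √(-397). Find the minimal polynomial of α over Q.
m_α(x) = x^2 - 46x + 926

From α - 23 = √(-397), squaring gives (α - 23)^2 = -397, i.e. α^2 - 46α + 529 = -397, so α^2 - 46α + 926 = 0. The discriminant of x^2 - 46x + 926 is (-46)^2 - 4·(926) = 2116 - 3704 = -1588, and 4·(-397) is not a perfect square in Q since -397 is squarefree and ≠ 1. Hence x^2 - 46x + 926 is irreducible over Q and is the minimal polynomial of α.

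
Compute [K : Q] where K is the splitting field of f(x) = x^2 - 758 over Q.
[K : Q] = 2

f(x) = x^2 - 758 factors as (x - √758)(x + √758). The splitting field is K = Q(√758). Since 758 is squarefree and > 1, it is not a perfect square, so x^2 - 758 is irreducible over Q and [Q(√758) : Q] = 2. Hence [K : Q] = 2.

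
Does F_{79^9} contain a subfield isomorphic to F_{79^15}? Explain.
No: F_{79^15} is not a subfield of F_{79^9}

F_{p^m} embeds in F_{p^n} iff m | n. Here 15 ∤ 9 (since 9 = 0·15 + 9 with remainder 9 ≠ 0), so F_{79^15} is not a subfield of F_{79^9}. Equivalently: if it were, the tower law would give 15 = [F_{79^15}:F_79] dividing [F_{79^9}:F_79] = 9, contradiction.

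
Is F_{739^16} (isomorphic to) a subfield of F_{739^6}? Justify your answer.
No: F_{739^16} is not a subfield of F_{739^6}

F_{p^m} embeds in F_{p^n} iff m | n. Here 16 ∤ 6 (since 6 = 0·16 + 6 with remainder 6 ≠ 0), so F_{739^16} is not a subfield of F_{739^6}. Equivalently: if it were, the tower law would give 16 = [F_{739^16}:F_739] dividing [F_{739^6}:F_739] = 6, contradiction.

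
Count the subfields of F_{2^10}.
F_{2^10} has 4 subfields

The subfields of F_{p^n} are exactly the fields F_{p^d} for d | n (each is the fixed field of the unique index-d subgroup of Gal(F_{p^n}/F_p) ≅ Z/nZ). The divisors of n = 10 are {1, 2, 5, 10}, giving 4 subfields: F_{2^1}, F_{2^2}, F_{2^5}, F_{2^10}.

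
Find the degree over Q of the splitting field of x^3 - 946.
[K : Q] = 6

The roots of x^3 - 946 are ∛946, ω∛946, ω^2∛946 where ω = e^(2πi/3) is a primitive cube root of unity, so K = Q(∛946, ω). Now [Q(∛946):Q] = 3 (since 946 is not a perfect cube, x^3 - 946 is irreducible) and [Q(ω):Q] = 2. Both 2 and 3 divide [K:Q], and [K:Q] ≤ 3·2 = 6, so [K:Q] = 6. (Equivalently: Q(∛946) ⊂ R but ω ∉ R, so [K : Q(∛946)] = 2.)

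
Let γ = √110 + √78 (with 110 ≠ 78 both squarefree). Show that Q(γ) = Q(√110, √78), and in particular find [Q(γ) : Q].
[Q(γ) : Q] = 4 (equivalently, Q(γ) = Q(√110, √78))

Obviously Q(γ) ⊆ Q(√110, √78), and [Q(√110, √78):Q] = 4 (since 110, 78 are distinct squarefree integers > 1 with 8580 not a perfect square). To show equality we compute the minimal polynomial of γ. From γ = √110 + √78: γ^2 = 110 + 2√(8580) + 78 = 188 + 2√(8580), so γ^2 - 188 = 2√(8580); squaring, (γ^2 - 188)^2 = 4·8580, i.e. γ^4 - 376γ^2 + 35344 - 34320 = 0, i.e. γ^4 - 376γ^2 + 1024 = 0. So γ is a root of x^4 - 376x^2 + 1024. This polynomial is irreducible over Q: it has no rational root (each ±√110 ± √78 is irrational), and any factorization into two quadratics over Q would force √(8580) ∈ Q (pairing opposite roots) or √110, √78 ∈ Q (other pairings), all impossible. Hence [Q(γ):Q] = 4 = [Q(√110, √78):Q], so Q(γ) = Q(√110, √78).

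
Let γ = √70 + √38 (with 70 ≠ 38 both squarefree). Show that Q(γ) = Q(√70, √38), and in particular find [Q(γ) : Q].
[Q(γ) : Q] = 4 (equivalently, Q(γ) = Q(√70, √38))

Obviously Q(γ) ⊆ Q(√70, √38), and [Q(√70, √38):Q] = 4 (since 70, 38 are distinct squarefree integers > 1 with 2660 not a perfect square). To show equality we compute the minimal polynomial of γ. From γ = √70 + √38: γ^2 = 70 + 2√(2660) + 38 = 108 + 2√(2660), so γ^2 - 108 = 2√(2660); squaring, (γ^2 - 108)^2 = 4·2660, i.e. γ^4 - 216γ^2 + 11664 - 10640 = 0, i.e. γ^4 - 216γ^2 + 1024 = 0. So γ is a root of x^4 - 216x^2 + 1024. This polynomial is irreducible over Q: it has no rational root (each ±√70 ± √38 is irrational), and any factorization into two quadratics over Q would force √(2660) ∈ Q (pairing opposite roots) or √70, √38 ∈ Q (other pairings), all impossible. Hence [Q(γ):Q] = 4 = [Q(√70, √38):Q], so Q(γ) = Q(√70, √38).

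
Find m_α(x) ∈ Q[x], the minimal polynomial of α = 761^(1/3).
m_α(x) = x^3 - 761

α satisfies α^3 = 761, so x^3 - 761 annihilates α. By the rational root test, a rational root p/q (in lowest terms) of x^3 - 761 would satisfy p^3 = 761 q^3, forcing q = 1 and p^3 = 761; but 761 is not a perfect cube, contradiction. A monic cubic over Q with no rational root is irreducible (any nontrivial factorization would include a linear factor). Hence x^3 - 761 is the minimal polynomial of α, and in particular [Q(α):Q] = 3.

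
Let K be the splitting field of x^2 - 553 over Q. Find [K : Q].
[K : Q] = 2

f(x) = x^2 - 553 factors as (x - √553)(x + √553). The splitting field is K = Q(√553). Since 553 is squarefree and > 1, it is not a perfect square, so x^2 - 553 is irreducible over Q and [Q(√553) : Q] = 2. Hence [K : Q] = 2.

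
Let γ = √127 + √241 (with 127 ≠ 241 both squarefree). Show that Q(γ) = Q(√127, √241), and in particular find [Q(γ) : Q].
[Q(γ) : Q] = 4 (equivalently, Q(γ) = Q(√127, √241))

Obviously Q(γ) ⊆ Q(√127, √241), and [Q(√127, √241):Q] = 4 (since 127, 241 are distinct squarefree integers > 1 with 30607 not a perfect square). To show equality we compute the minimal polynomial of γ. From γ = √127 + √241: γ^2 = 127 + 2√(30607) + 241 = 368 + 2√(30607), so γ^2 - 368 = 2√(30607); squaring, (γ^2 - 368)^2 = 4·30607, i.e. γ^4 - 736γ^2 + 135424 - 122428 = 0, i.e. γ^4 - 736γ^2 + 12996 = 0. So γ is a root of x^4 - 736x^2 + 12996. This polynomial is irreducible over Q: it has no rational root (each ±√127 ± √241 is irrational), and any factorization into two quadratics over Q would force √(30607) ∈ Q (pairing opposite roots) or √127, √241 ∈ Q (other pairings), all impossible. Hence [Q(γ):Q] = 4 = [Q(√127, √241):Q], so Q(γ) = Q(√127, √241).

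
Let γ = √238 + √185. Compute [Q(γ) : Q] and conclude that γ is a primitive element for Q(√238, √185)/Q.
[Q(γ) : Q] = 4 (equivalently, Q(γ) = Q(√238, √185))

Obviously Q(γ) ⊆ Q(√238, √185), and [Q(√238, √185):Q] = 4 (since 238, 185 are distinct squarefree integers > 1 with 44030 not a perfect square). To show equality we compute the minimal polynomial of γ. From γ = √238 + √185: γ^2 = 238 + 2√(44030) + 185 = 423 + 2√(44030), so γ^2 - 423 = 2√(44030); squaring, (γ^2 - 423)^2 = 4·44030, i.e. γ^4 - 846γ^2 + 178929 - 176120 = 0, i.e. γ^4 - 846γ^2 + 2809 = 0. So γ is a root of x^4 - 846x^2 + 2809. This polynomial is irreducible over Q: it has no rational root (each ±√238 ± √185 is irrational), and any factorization into two quadratics over Q would force √(44030) ∈ Q (pairing opposite roots) or √238, √185 ∈ Q (other pairings), all impossible. Hence [Q(γ):Q] = 4 = [Q(√238, √185):Q], so Q(γ) = Q(√238, √185).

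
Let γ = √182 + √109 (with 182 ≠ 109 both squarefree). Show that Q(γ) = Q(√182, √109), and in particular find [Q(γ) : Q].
[Q(γ) : Q] = 4 (equivalently, Q(γ) = Q(√182, √109))

Obviously Q(γ) ⊆ Q(√182, √109), and [Q(√182, √109):Q] = 4 (since 182, 109 are distinct squarefree integers > 1 with 19838 not a perfect square). To show equality we compute the minimal polynomial of γ. From γ = √182 + √109: γ^2 = 182 + 2√(19838) + 109 = 291 + 2√(19838), so γ^2 - 291 = 2√(19838); squaring, (γ^2 - 291)^2 = 4·19838, i.e. γ^4 - 582γ^2 + 84681 - 79352 = 0, i.e. γ^4 - 582γ^2 + 5329 = 0. So γ is a root of x^4 - 582x^2 + 5329. This polynomial is irreducible over Q: it has no rational root (each ±√182 ± √109 is irrational), and any factorization into two quadratics over Q would force √(19838) ∈ Q (pairing opposite roots) or √182, √109 ∈ Q (other pairings), all impossible. Hence [Q(γ):Q] = 4 = [Q(√182, √109):Q], so Q(γ) = Q(√182, √109).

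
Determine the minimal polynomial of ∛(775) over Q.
m_α(x) = x^3 - 775

α satisfies α^3 = 775, so x^3 - 775 annihilates α. By the rational root test, a rational root p/q (in lowest terms) of x^3 - 775 would satisfy p^3 = 775 q^3, forcing q = 1 and p^3 = 775; but 775 is not a perfect cube, contradiction. A monic cubic over Q with no rational root is irreducible (any nontrivial factorization would include a linear factor). Hence x^3 - 775 is the minimal polynomial of α, and in particular [Q(α):Q] = 3.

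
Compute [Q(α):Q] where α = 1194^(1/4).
[Q(α):Q] = 4

α is a root of x^4 - 1194. By Eisenstein's criterion at the prime p = 2 (which divides the constant term 1194 but p^2 = 4 does not, since 1194 is squarefree), x^4 - 1194 is irreducible over Q. Hence [Q(α):Q] = 4.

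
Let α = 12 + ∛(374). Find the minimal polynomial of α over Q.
m_α(x) = x^3 - 36x^2 + 432x - 2102

Set β = α - 12 = ∛(374), so β^3 = 374. Then (α - 12)^3 - 374 = 0, i.e. α is a root of g(x) = (x - 12)^3 - 374 = x^3 - 36x^2 + 432x - 2102. Since g(x) = h(x - 12) where h(x) = x^3 - 374, and h is irreducible over Q (because 374 is not a perfect cube, so h has no rational root, and a monic cubic with no rational root is irreducible), g is also irreducible (irreducibility is preserved under the substitution x → x - 12). Hence m_α(x) = x^3 - 36x^2 + 432x - 2102.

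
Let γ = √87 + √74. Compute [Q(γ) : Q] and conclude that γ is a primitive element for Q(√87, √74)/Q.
[Q(γ) : Q] = 4 (equivalently, Q(γ) = Q(√87, √74))

Obviously Q(γ) ⊆ Q(√87, √74), and [Q(√87, √74):Q] = 4 (since 87, 74 are distinct squarefree integers > 1 with 6438 not a perfect square). To show equality we compute the minimal polynomial of γ. From γ = √87 + √74: γ^2 = 87 + 2√(6438) + 74 = 161 + 2√(6438), so γ^2 - 161 = 2√(6438); squaring, (γ^2 - 161)^2 = 4·6438, i.e. γ^4 - 322γ^2 + 25921 - 25752 = 0, i.e. γ^4 - 322γ^2 + 169 = 0. So γ is a root of x^4 - 322x^2 + 169. This polynomial is irreducible over Q: it has no rational root (each ±√87 ± √74 is irrational), and any factorization into two quadratics over Q would force √(6438) ∈ Q (pairing opposite roots) or √87, √74 ∈ Q (other pairings), all impossible. Hence [Q(γ):Q] = 4 = [Q(√87, √74):Q], so Q(γ) = Q(√87, √74).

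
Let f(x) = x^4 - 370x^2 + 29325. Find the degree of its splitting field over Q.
[K : Q] = 4

Solving the quadratic in x^2: x^2 = (370 ± √(370^2 - 4·29325))/2 = (370 ± √19600)/2 = (370 ± 140)/2, giving x^2 = 255 or x^2 = 115. So f(x) = (x^2 - 255)(x^2 - 115) and the roots of f are ±√255, ±√115. Hence the splitting field is K = Q(√255, √115). Since 255 and 115 are distinct squarefree integers > 1, their product 29325 is not a perfect square, so √115 ∉ Q(√255). By the tower law [K:Q] = [Q(√255,√115):Q(√255)] · [Q(√255):Q] = 2 · 2 = 4.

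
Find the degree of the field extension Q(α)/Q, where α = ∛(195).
[Q(α):Q] = 3

The minimal polynomial of α is x^3 - 195, irreducible over Q since 195 is not a perfect cube (so x^3 - 195 has no rational root). Hence [Q(α):Q] = deg(m_α) = 3.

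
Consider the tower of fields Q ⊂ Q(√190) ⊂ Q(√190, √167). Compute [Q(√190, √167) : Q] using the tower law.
[Q(√190, √167) : Q] = 4

[Q(√190):Q] = 2 (min poly x^2 - 190, irreducible since 190 is squarefree > 1). For the top step, suppose √167 ∈ Q(√190), say √167 = c + d√190 with c, d ∈ Q. Squaring: 167 = c^2 + 190d^2 + 2cd√190. Since √190 ∉ Q this forces 2cd = 0. If d = 0 then √167 = c ∈ Q, contradicting 167 squarefree > 1. If c = 0 then 167 = 190d^2, so 190·167 = (190d)^2 is a perfect square in Q — but 190·167 = 31730 is not a perfect square (since 190 and 167 are distinct squarefree integers). Contradiction. Hence √167 ∉ Q(√190), so x^2 - 167 stays irreducible over Q(√190) and [Q(√190, √167) : Q(√190)] = 2. By the tower law, [Q(√190, √167) : Q] = 2 · 2 = 4.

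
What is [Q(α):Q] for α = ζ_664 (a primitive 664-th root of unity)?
[Q(α):Q] = 328

The minimal polynomial of ζ_664 over Q is the 664-th cyclotomic polynomial Φ_664(x), which is irreducible over Q and has degree φ(664) = 328. Hence [Q(α):Q] = φ(664) = 328.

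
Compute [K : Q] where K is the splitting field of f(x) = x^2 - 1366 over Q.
[K : Q] = 2

f(x) = x^2 - 1366 factors as (x - √1366)(x + √1366). The splitting field is K = Q(√1366). Since 1366 is squarefree and > 1, it is not a perfect square, so x^2 - 1366 is irreducible over Q and [Q(√1366) : Q] = 2. Hence [K : Q] = 2.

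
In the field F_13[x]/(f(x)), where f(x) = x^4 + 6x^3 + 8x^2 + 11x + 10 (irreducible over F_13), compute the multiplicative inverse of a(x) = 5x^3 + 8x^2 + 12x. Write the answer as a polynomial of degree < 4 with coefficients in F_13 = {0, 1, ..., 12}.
a(x)^(-1) ≡ 8x^3 + 6x^2 + 10x + 9 (mod f(x))

Since f is irreducible over F_13, F_13[x]/(f) is a field and a(x) ≠ 0 has an inverse. Apply the extended Euclidean algorithm to f(x) and a(x) in F_13[x]: f(x) = (8x + 4)·a(x) + (10x^2 + 2x + 10);  a(x) = (7x + 2)·(10x^2 + 2x + 10) + (3x + 6);  (10x^2 + 2x + 10) = (12x + 7)·(3x + 6) + (7). The last nonzero remainder is the constant 7 = gcd(f, a) in F_13. Back-substituting through the division chain expresses 7 = s(x)·a(x) + t(x)·f(x) with s(x) ≡ 4x^3 + 3x^2 + 5x + 11 (mod f), so (4x^3 + 3x^2 + 5x + 11)·a(x) ≡ 7 (mod f). Multiplying by 7^(-1) ≡ 2 in F_13 gives a(x)^(-1) ≡ 2·(4x^3 + 3x^2 + 5x + 11) ≡ 8x^3 + 6x^2 + 10x + 9 (mod f). Check: (5x^3 + 8x^2 + 12x)·(8x^3 + 6x^2 + 10x + 9) = x^6 + 3x^5 + 12x^4 + 2x^3 + 10x^2 + 4x ≡ 1 (mod x^4 + 6x^3 + 8x^2 + 11x + 10).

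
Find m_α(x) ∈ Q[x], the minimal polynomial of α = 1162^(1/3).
m_α(x) = x^3 - 1162

α satisfies α^3 = 1162, so x^3 - 1162 annihilates α. By the rational root test, a rational root p/q (in lowest terms) of x^3 - 1162 would satisfy p^3 = 1162 q^3, forcing q = 1 and p^3 = 1162; but 1162 is not a perfect cube, contradiction. A monic cubic over Q with no rational root is irreducible (any nontrivial factorization would include a linear factor). Hence x^3 - 1162 is the minimal polynomial of α, and in particular [Q(α):Q] = 3.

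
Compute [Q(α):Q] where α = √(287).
[Q(α):Q] = 2

[Q(α):Q] equals the degree of the minimal polynomial of α. Here α^2 = 287 and x^2 - 287 is irreducible (d = 287 is squarefree, ≠ 1, hence not a square), so deg(m_α) = 2. Thus [Q(α):Q] = 2.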